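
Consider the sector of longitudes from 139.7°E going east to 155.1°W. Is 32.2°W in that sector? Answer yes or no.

Band width going east from +139.7° to -155.1°: ((-155.1 − 139.7) mod 360) = 65.2°.
Offset of -32.2° east of the west edge: ((-32.2 − 139.7) mod 360) = 188.1°.
188.1° > 65.2° ⇒ outside.

No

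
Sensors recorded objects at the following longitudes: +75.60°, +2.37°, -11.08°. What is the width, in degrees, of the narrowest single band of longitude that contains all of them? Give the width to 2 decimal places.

86.68°

Sort the longitudes: -11.08°, +2.37°, +75.60°.
Eastward gaps between consecutive values (wrapping around): 13.45°, 73.23°, 273.32°.
Largest gap = 273.32° ⇒ minimal covering band is its complement: 360° − 273.32° = 86.68°.
Band runs from -11.08° eastward to +75.60°.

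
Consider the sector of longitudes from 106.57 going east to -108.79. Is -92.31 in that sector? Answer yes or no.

Band width going east from +106.57° to -108.79°: ((-108.79 − 106.57) mod 360) = 144.64°.
Offset of -92.31° east of the west edge: ((-92.31 − 106.57) mod 360) = 161.12°.
161.12° > 144.64° ⇒ outside.

No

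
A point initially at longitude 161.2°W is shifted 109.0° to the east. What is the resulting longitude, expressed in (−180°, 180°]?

52.2°W

Start at -161.2°; shift +109.0° → -52.2°.
-52.2° already lies in (−180°, 180°].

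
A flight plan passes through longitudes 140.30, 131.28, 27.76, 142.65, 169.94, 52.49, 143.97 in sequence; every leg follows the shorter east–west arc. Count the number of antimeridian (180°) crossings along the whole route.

0

Leg 1: +140.30° → +131.28°, shortest Δλ = -9.02° (west) — does not cross 180°.
Leg 2: +131.28° → +27.76°, shortest Δλ = -103.52° (west) — does not cross 180°.
Leg 3: +27.76° → +142.65°, shortest Δλ = 114.89° (east) — does not cross 180°.
Leg 4: +142.65° → +169.94°, shortest Δλ = 27.29° (east) — does not cross 180°.
Leg 5: +169.94° → +52.49°, shortest Δλ = -117.45° (west) — does not cross 180°.
Leg 6: +52.49° → +143.97°, shortest Δλ = 91.48° (east) — does not cross 180°.
Total crossings: 0.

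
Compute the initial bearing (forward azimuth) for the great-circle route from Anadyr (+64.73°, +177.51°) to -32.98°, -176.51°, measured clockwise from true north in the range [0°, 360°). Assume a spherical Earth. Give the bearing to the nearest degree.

175°

Δλ = -176.51 − 177.51 = -354.02°; wrapped into (−180°, 180°]: 5.98°.
θ = atan2( sin Δλ · cos φ₂ , cos φ₁ · sin φ₂ − sin φ₁ · cos φ₂ · cos Δλ )
  = atan2(0.08739, -0.98683) = 174.939° → normalised to [0°, 360°): 174.939°.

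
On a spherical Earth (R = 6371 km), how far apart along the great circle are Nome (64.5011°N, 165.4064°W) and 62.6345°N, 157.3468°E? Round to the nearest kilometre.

Δλ = 157.3468 − -165.4064 = 322.7532°; wrapped into (−180°, 180°]: -37.2468°.
Δφ = 62.6345 − 64.5011 = -1.8666°.
a = sin²(Δφ/2) + cos φ₁ · cos φ₂ · sin²(Δλ/2) = 0.020446.
c = 2·atan2(√a, √(1−a)) = 0.28696 rad → d = 6371·c ≈ 1828.23 km.

1828 km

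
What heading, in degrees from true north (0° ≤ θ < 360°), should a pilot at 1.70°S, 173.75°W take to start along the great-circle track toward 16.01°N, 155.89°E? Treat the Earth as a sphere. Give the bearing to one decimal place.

Δλ = 155.89 − -173.75 = 329.64°; wrapped into (−180°, 180°]: -30.36°.
θ = atan2( sin Δλ · cos φ₂ , cos φ₁ · sin φ₂ − sin φ₁ · cos φ₂ · cos Δλ )
  = atan2(-0.48583, 0.30029) = -58.280° → normalised to [0°, 360°): 301.720°.

301.7°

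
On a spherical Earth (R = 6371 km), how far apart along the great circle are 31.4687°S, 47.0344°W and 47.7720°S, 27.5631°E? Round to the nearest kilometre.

6382 km

Δλ = 27.5631 − -47.0344 = 74.5975°.
Δφ = -47.7720 − -31.4687 = -16.3033°.
a = sin²(Δφ/2) + cos φ₁ · cos φ₂ · sin²(Δλ/2) = 0.230598.
c = 2·atan2(√a, √(1−a)) = 1.00178 rad → d = 6371·c ≈ 6382.34 km.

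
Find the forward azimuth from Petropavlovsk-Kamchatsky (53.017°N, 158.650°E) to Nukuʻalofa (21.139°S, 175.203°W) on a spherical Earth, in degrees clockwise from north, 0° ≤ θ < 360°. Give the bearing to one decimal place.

Δλ = -175.203 − 158.650 = -333.853°; wrapped into (−180°, 180°]: 26.147°.
θ = atan2( sin Δλ · cos φ₂ , cos φ₁ · sin φ₂ − sin φ₁ · cos φ₂ · cos Δλ )
  = atan2(0.41102, -0.88576) = 155.107° → normalised to [0°, 360°): 155.107°.

155.1°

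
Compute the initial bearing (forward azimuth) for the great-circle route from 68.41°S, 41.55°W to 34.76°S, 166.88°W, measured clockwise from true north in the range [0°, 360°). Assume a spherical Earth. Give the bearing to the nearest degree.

226°

Δλ = -166.88 − -41.55 = -125.33°.
θ = atan2( sin Δλ · cos φ₂ , cos φ₁ · sin φ₂ − sin φ₁ · cos φ₂ · cos Δλ )
  = atan2(-0.67025, -0.65155) = -134.189° → normalised to [0°, 360°): 225.811°.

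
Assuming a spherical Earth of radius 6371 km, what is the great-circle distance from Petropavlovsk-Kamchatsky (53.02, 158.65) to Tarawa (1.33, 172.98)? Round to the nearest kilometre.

5898 km

Δλ = 172.98 − 158.65 = 14.33°.
Δφ = 1.33 − 53.02 = -51.69°.
a = sin²(Δφ/2) + cos φ₁ · cos φ₂ · sin²(Δλ/2) = 0.199398.
c = 2·atan2(√a, √(1−a)) = 0.92579 rad → d = 6371·c ≈ 5898.20 km.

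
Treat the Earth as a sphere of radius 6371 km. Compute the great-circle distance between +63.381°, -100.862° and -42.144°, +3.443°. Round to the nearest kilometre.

Δλ = 3.443 − -100.862 = 104.305°.
Δφ = -42.144 − 63.381 = -105.525°.
a = sin²(Δφ/2) + cos φ₁ · cos φ₂ · sin²(Δλ/2) = 0.840980.
c = 2·atan2(√a, √(1−a)) = 2.32123 rad → d = 6371·c ≈ 14788.59 km.

14789 km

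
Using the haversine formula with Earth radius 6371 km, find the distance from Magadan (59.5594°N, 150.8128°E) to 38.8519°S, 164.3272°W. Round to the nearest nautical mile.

6313 nmi

Δλ = -164.3272 − 150.8128 = -315.1400°; wrapped into (−180°, 180°]: 44.8600°.
Δφ = -38.8519 − 59.5594 = -98.4113°.
a = sin²(Δφ/2) + cos φ₁ · cos φ₂ · sin²(Δλ/2) = 0.630581.
c = 2·atan2(√a, √(1−a)) = 1.83502 rad → d = 6371·c ≈ 11690.92 km ≈ 6312.59 nmi.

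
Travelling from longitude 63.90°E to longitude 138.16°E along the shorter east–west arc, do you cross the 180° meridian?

No

Signed shortest Δλ = ((138.16 − 63.90 + 180) mod 360) − 180 = 74.26°.
Going east by 74.26° from +63.90° reaches +138.16° without touching 180°.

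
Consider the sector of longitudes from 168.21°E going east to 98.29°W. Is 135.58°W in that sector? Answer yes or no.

Yes

Band width going east from +168.21° to -98.29°: ((-98.29 − 168.21) mod 360) = 93.50°.
Offset of -135.58° east of the west edge: ((-135.58 − 168.21) mod 360) = 56.21°.
56.21° ≤ 93.50° ⇒ inside.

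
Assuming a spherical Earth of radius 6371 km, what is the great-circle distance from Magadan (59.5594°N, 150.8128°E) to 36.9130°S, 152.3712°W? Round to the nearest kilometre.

Δλ = -152.3712 − 150.8128 = -303.1840°; wrapped into (−180°, 180°]: 56.8160°.
Δφ = -36.9130 − 59.5594 = -96.4724°.
a = sin²(Δφ/2) + cos φ₁ · cos φ₂ · sin²(Δλ/2) = 0.648048.
c = 2·atan2(√a, √(1−a)) = 1.87140 rad → d = 6371·c ≈ 11922.68 km.

11923 km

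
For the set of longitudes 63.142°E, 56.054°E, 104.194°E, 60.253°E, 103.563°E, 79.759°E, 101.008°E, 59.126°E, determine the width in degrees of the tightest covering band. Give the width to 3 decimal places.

48.140°

Sort the longitudes: +56.054°, +59.126°, +60.253°, +63.142°, +79.759°, +101.008°, +103.563°, +104.194°.
Eastward gaps between consecutive values (wrapping around): 3.072°, 1.127°, 2.889°, 16.617°, 21.249°, 2.555°, 0.631°, 311.860°.
Largest gap = 311.860° ⇒ minimal covering band is its complement: 360° − 311.860° = 48.140°.
Band runs from +56.054° eastward to +104.194°.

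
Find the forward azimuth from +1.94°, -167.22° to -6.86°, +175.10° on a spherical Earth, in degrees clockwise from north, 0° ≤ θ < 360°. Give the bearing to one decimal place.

243.3°

Δλ = 175.10 − -167.22 = 342.32°; wrapped into (−180°, 180°]: -17.68°.
θ = atan2( sin Δλ · cos φ₂ , cos φ₁ · sin φ₂ − sin φ₁ · cos φ₂ · cos Δλ )
  = atan2(-0.30153, -0.15140) = -116.662° → normalised to [0°, 360°): 243.338°.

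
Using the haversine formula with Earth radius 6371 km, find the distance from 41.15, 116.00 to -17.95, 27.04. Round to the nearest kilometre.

11224 km

Δλ = 27.04 − 116.00 = -88.96°.
Δφ = -17.95 − 41.15 = -59.10°.
a = sin²(Δφ/2) + cos φ₁ · cos φ₂ · sin²(Δλ/2) = 0.594898.
c = 2·atan2(√a, √(1−a)) = 1.76175 rad → d = 6371·c ≈ 11224.11 km.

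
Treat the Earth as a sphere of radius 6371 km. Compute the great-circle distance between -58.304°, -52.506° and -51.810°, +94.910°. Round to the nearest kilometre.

Δλ = 94.910 − -52.506 = 147.416°.
Δφ = -51.810 − -58.304 = 6.494°.
a = sin²(Δφ/2) + cos φ₁ · cos φ₂ · sin²(Δλ/2) = 0.302490.
c = 2·atan2(√a, √(1−a)) = 1.16471 rad → d = 6371·c ≈ 7420.35 km.

7420 km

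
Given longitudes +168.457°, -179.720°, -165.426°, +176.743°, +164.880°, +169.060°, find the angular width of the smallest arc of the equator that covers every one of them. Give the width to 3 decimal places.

Sort the longitudes: -179.720°, -165.426°, +164.880°, +168.457°, +169.060°, +176.743°.
Eastward gaps between consecutive values (wrapping around): 14.294°, 330.306°, 3.577°, 0.603°, 7.683°, 3.537°.
Largest gap = 330.306° ⇒ minimal covering band is its complement: 360° − 330.306° = 29.694°.
Band runs from +164.880° eastward to -165.426°, crossing the antimeridian.

29.694°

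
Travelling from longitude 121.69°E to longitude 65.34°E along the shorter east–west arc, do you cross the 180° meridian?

Signed shortest Δλ = ((65.34 − 121.69 + 180) mod 360) − 180 = -56.35°.
Going west by 56.35° from +121.69° reaches +65.34° without touching 180°.

No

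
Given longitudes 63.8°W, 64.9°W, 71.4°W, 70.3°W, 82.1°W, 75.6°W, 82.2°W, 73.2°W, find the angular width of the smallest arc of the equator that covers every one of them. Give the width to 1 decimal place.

18.4°

Sort the longitudes: -82.2°, -82.1°, -75.6°, -73.2°, -71.4°, -70.3°, -64.9°, -63.8°.
Eastward gaps between consecutive values (wrapping around): 0.1°, 6.5°, 2.4°, 1.8°, 1.1°, 5.4°, 1.1°, 341.6°.
Largest gap = 341.6° ⇒ minimal covering band is its complement: 360° − 341.6° = 18.4°.
Band runs from -82.2° eastward to -63.8°.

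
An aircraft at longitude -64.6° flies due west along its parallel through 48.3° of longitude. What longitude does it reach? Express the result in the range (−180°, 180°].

-112.9°

Start at -64.6°; shift −48.3° → -112.9°.
-112.9° already lies in (−180°, 180°].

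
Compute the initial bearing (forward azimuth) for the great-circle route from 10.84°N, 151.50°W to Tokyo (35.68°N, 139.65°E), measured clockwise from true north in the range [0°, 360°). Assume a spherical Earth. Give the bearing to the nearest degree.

304°

Δλ = 139.65 − -151.50 = 291.15°; wrapped into (−180°, 180°]: -68.85°.
θ = atan2( sin Δλ · cos φ₂ , cos φ₁ · sin φ₂ − sin φ₁ · cos φ₂ · cos Δλ )
  = atan2(-0.75757, 0.51773) = -55.651° → normalised to [0°, 360°): 304.349°.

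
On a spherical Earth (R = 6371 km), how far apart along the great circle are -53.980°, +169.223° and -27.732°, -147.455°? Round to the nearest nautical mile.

2460 nmi

Δλ = -147.455 − 169.223 = -316.678°; wrapped into (−180°, 180°]: 43.322°.
Δφ = -27.732 − -53.980 = 26.248°.
a = sin²(Δφ/2) + cos φ₁ · cos φ₂ · sin²(Δλ/2) = 0.122474.
c = 2·atan2(√a, √(1−a)) = 0.71506 rad → d = 6371·c ≈ 4555.67 km ≈ 2459.86 nmi.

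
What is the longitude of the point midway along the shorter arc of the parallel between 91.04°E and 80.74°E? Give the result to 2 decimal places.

85.89°E

Signed shortest Δλ from +91.04° to +80.74° is -10.30°.
Midpoint longitude = +91.04° + (-10.30°)/2 = +91.04° − 5.15° = +85.89°.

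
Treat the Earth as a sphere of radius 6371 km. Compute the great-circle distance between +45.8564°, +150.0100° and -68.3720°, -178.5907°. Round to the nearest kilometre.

12967 km

Δλ = -178.5907 − 150.0100 = -328.6007°; wrapped into (−180°, 180°]: 31.3993°.
Δφ = -68.3720 − 45.8564 = -114.2284°.
a = sin²(Δφ/2) + cos φ₁ · cos φ₂ · sin²(Δλ/2) = 0.723983.
c = 2·atan2(√a, √(1−a)) = 2.03529 rad → d = 6371·c ≈ 12966.81 km.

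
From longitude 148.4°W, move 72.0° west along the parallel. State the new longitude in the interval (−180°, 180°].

139.6°E

Start at -148.4°; shift −72.0° → -220.4°.
-220.4° lies outside (−180°, 180°]; add 360° → +139.6°.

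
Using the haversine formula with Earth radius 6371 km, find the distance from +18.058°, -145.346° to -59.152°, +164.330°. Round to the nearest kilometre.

9720 km

Δλ = 164.330 − -145.346 = 309.676°; wrapped into (−180°, 180°]: -50.324°.
Δφ = -59.152 − 18.058 = -77.210°.
a = sin²(Δφ/2) + cos φ₁ · cos φ₂ · sin²(Δλ/2) = 0.477441.
c = 2·atan2(√a, √(1−a)) = 1.52566 rad → d = 6371·c ≈ 9720.00 km.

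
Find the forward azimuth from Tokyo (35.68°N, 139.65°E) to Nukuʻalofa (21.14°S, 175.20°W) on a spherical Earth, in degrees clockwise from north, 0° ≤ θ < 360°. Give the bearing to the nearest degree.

136°

Δλ = -175.20 − 139.65 = -314.85°; wrapped into (−180°, 180°]: 45.15°.
θ = atan2( sin Δλ · cos φ₂ , cos φ₁ · sin φ₂ − sin φ₁ · cos φ₂ · cos Δλ )
  = atan2(0.66124, -0.67661) = 135.658° → normalised to [0°, 360°): 135.658°.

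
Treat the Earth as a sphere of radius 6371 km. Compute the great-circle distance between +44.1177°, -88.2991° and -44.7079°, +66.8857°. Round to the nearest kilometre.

Δλ = 66.8857 − -88.2991 = 155.1848°.
Δφ = -44.7079 − 44.1177 = -88.8256°.
a = sin²(Δφ/2) + cos φ₁ · cos φ₂ · sin²(Δλ/2) = 0.976418.
c = 2·atan2(√a, √(1−a)) = 2.83324 rad → d = 6371·c ≈ 18050.60 km.

18051 km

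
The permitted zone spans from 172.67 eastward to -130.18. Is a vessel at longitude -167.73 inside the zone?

Yes

Band width going east from +172.67° to -130.18°: ((-130.18 − 172.67) mod 360) = 57.15°.
Offset of -167.73° east of the west edge: ((-167.73 − 172.67) mod 360) = 19.60°.
19.60° ≤ 57.15° ⇒ inside.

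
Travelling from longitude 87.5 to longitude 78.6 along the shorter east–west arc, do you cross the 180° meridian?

Signed shortest Δλ = ((78.6 − 87.5 + 180) mod 360) − 180 = -8.9°.
Going west by 8.9° from +87.5° reaches +78.6° without touching 180°.

No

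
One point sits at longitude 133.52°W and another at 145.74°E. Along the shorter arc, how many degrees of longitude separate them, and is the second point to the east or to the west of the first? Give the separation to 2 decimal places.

Raw difference: 145.74 − -133.52 = 279.26°.
Normalise into (−180°, 180°]: 279.26° − 360° = -80.74°.
Negative ⇒ the second point lies to the west; separation 80.74°.

80.74° west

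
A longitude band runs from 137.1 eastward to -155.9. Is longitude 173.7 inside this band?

Band width going east from +137.1° to -155.9°: ((-155.9 − 137.1) mod 360) = 67.0°.
Offset of +173.7° east of the west edge: ((173.7 − 137.1) mod 360) = 36.6°.
36.6° ≤ 67.0° ⇒ inside.

Yes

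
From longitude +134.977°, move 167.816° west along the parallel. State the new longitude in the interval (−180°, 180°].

-32.839°

Start at +134.977°; shift −167.816° → -32.839°.
-32.839° already lies in (−180°, 180°].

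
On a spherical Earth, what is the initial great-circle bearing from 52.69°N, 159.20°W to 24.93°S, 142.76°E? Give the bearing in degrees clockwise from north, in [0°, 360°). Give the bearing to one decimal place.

230.4°

Δλ = 142.76 − -159.20 = 301.96°; wrapped into (−180°, 180°]: -58.04°.
θ = atan2( sin Δλ · cos φ₂ , cos φ₁ · sin φ₂ − sin φ₁ · cos φ₂ · cos Δλ )
  = atan2(-0.76937, -0.63727) = -129.635° → normalised to [0°, 360°): 230.365°.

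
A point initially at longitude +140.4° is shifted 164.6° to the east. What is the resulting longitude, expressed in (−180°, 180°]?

Start at +140.4°; shift +164.6° → +305.0°.
+305.0° lies outside (−180°, 180°]; subtract 360° → -55.0°.

-55.0°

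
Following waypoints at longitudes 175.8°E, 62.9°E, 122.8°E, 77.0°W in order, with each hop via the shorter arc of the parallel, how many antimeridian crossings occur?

1

Leg 1: +175.8° → +62.9°, shortest Δλ = -112.9° (west) — does not cross 180°.
Leg 2: +62.9° → +122.8°, shortest Δλ = 59.9° (east) — does not cross 180°.
Leg 3: +122.8° → -77.0°, shortest Δλ = 160.2° (east) — crosses 180°.
Total crossings: 1.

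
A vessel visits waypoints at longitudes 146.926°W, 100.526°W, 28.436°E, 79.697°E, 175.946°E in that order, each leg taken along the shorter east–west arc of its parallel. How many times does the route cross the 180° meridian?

0

Leg 1: -146.926° → -100.526°, shortest Δλ = 46.4° (east) — does not cross 180°.
Leg 2: -100.526° → +28.436°, shortest Δλ = 128.962° (east) — does not cross 180°.
Leg 3: +28.436° → +79.697°, shortest Δλ = 51.261° (east) — does not cross 180°.
Leg 4: +79.697° → +175.946°, shortest Δλ = 96.249° (east) — does not cross 180°.
Total crossings: 0.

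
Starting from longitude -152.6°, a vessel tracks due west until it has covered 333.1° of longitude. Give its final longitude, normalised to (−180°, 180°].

Start at -152.6°; shift −333.1° → -485.7°.
-485.7° lies outside (−180°, 180°]; add 360° → -125.7°.

-125.7°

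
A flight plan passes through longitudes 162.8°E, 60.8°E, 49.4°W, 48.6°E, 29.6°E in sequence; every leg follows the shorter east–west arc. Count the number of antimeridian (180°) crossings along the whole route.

Leg 1: +162.8° → +60.8°, shortest Δλ = -102.0° (west) — does not cross 180°.
Leg 2: +60.8° → -49.4°, shortest Δλ = -110.2° (west) — does not cross 180°.
Leg 3: -49.4° → +48.6°, shortest Δλ = 98.0° (east) — does not cross 180°.
Leg 4: +48.6° → +29.6°, shortest Δλ = -19.0° (west) — does not cross 180°.
Total crossings: 0.

0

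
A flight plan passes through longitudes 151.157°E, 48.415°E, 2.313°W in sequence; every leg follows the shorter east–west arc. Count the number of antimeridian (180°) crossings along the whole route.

Leg 1: +151.157° → +48.415°, shortest Δλ = -102.742° (west) — does not cross 180°.
Leg 2: +48.415° → -2.313°, shortest Δλ = -50.728° (west) — does not cross 180°.
Total crossings: 0.

0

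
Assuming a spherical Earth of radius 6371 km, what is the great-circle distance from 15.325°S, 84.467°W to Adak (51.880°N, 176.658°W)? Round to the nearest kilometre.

11491 km

Δλ = -176.658 − -84.467 = -92.191°.
Δφ = 51.880 − -15.325 = 67.205°.
a = sin²(Δφ/2) + cos φ₁ · cos φ₂ · sin²(Δλ/2) = 0.615343.
c = 2·atan2(√a, √(1−a)) = 1.80358 rad → d = 6371·c ≈ 11490.60 km.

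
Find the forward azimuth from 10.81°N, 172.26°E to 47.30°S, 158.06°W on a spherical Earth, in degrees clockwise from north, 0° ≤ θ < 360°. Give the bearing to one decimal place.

158.0°

Δλ = -158.06 − 172.26 = -330.32°; wrapped into (−180°, 180°]: 29.68°.
θ = atan2( sin Δλ · cos φ₂ , cos φ₁ · sin φ₂ − sin φ₁ · cos φ₂ · cos Δλ )
  = atan2(0.33579, -0.83238) = 158.030° → normalised to [0°, 360°): 158.030°.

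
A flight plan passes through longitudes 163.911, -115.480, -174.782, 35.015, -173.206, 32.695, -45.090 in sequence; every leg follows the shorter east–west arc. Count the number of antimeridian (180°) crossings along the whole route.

4

Leg 1: +163.911° → -115.480°, shortest Δλ = 80.609° (east) — crosses 180°.
Leg 2: -115.480° → -174.782°, shortest Δλ = -59.302° (west) — does not cross 180°.
Leg 3: -174.782° → +35.015°, shortest Δλ = -150.203° (west) — crosses 180°.
Leg 4: +35.015° → -173.206°, shortest Δλ = 151.779° (east) — crosses 180°.
Leg 5: -173.206° → +32.695°, shortest Δλ = -154.099° (west) — crosses 180°.
Leg 6: +32.695° → -45.090°, shortest Δλ = -77.785° (west) — does not cross 180°.
Total crossings: 4.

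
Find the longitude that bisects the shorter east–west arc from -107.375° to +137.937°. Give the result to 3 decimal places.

-164.719°

Signed shortest Δλ from -107.375° to +137.937° is -114.688°.
Midpoint longitude = -107.375° + (-114.688°)/2 = -107.375° − 57.344° = -164.719°.
(The naïve average (-107.375 + +137.937)/2 = 15.281° is on the wrong side of the globe.)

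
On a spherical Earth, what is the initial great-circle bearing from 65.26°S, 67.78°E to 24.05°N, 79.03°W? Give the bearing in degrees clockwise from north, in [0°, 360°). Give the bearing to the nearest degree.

224°

Δλ = -79.03 − 67.78 = -146.81°.
θ = atan2( sin Δλ · cos φ₂ , cos φ₁ · sin φ₂ − sin φ₁ · cos φ₂ · cos Δλ )
  = atan2(-0.49990, -0.52352) = -136.322° → normalised to [0°, 360°): 223.678°.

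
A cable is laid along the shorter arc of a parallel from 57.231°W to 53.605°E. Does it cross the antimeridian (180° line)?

Signed shortest Δλ = ((53.605 − -57.231 + 180) mod 360) − 180 = 110.836°.
Going east by 110.836° from -57.231° reaches +53.605° without touching 180°.

No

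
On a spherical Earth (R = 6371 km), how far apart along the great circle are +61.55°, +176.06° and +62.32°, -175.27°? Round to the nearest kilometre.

Δλ = -175.27 − 176.06 = -351.33°; wrapped into (−180°, 180°]: 8.67°.
Δφ = 62.32 − 61.55 = 0.77°.
a = sin²(Δφ/2) + cos φ₁ · cos φ₂ · sin²(Δλ/2) = 0.001310.
c = 2·atan2(√a, √(1−a)) = 0.07239 rad → d = 6371·c ≈ 461.20 km.

461 km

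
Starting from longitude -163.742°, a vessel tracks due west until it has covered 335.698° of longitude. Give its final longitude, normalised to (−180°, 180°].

-139.440°

Start at -163.742°; shift −335.698° → -499.440°.
-499.440° lies outside (−180°, 180°]; add 360° → -139.440°.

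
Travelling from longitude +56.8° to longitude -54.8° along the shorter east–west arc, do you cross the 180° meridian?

Signed shortest Δλ = ((-54.8 − 56.8 + 180) mod 360) − 180 = -111.6°.
Going west by 111.6° from +56.8° reaches -54.8° without touching 180°.

No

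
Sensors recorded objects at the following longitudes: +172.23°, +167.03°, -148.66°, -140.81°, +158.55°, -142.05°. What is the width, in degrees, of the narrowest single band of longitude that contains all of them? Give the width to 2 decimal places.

60.64°

Sort the longitudes: -148.66°, -142.05°, -140.81°, +158.55°, +167.03°, +172.23°.
Eastward gaps between consecutive values (wrapping around): 6.61°, 1.24°, 299.36°, 8.48°, 5.20°, 39.11°.
Largest gap = 299.36° ⇒ minimal covering band is its complement: 360° − 299.36° = 60.64°.
Band runs from +158.55° eastward to -140.81°, crossing the antimeridian.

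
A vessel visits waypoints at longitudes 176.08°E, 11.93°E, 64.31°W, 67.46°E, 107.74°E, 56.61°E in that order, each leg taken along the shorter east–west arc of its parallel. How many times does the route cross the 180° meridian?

0

Leg 1: +176.08° → +11.93°, shortest Δλ = -164.15° (west) — does not cross 180°.
Leg 2: +11.93° → -64.31°, shortest Δλ = -76.24° (west) — does not cross 180°.
Leg 3: -64.31° → +67.46°, shortest Δλ = 131.77° (east) — does not cross 180°.
Leg 4: +67.46° → +107.74°, shortest Δλ = 40.28° (east) — does not cross 180°.
Leg 5: +107.74° → +56.61°, shortest Δλ = -51.13° (west) — does not cross 180°.
Total crossings: 0.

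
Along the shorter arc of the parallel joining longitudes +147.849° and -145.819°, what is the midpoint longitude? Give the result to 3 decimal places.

Signed shortest Δλ from +147.849° to -145.819° is +66.332°.
Midpoint longitude = +147.849° + (+66.332°)/2 = +147.849° + 33.166° = +181.015°.
Normalise into (−180°, 180°]: -178.985°.
(The naïve average (+147.849 + -145.819)/2 = 1.015° is on the wrong side of the globe.)

-178.985°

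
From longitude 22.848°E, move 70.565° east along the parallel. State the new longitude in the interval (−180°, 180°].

Start at +22.848°; shift +70.565° → +93.413°.
+93.413° already lies in (−180°, 180°].

93.413°E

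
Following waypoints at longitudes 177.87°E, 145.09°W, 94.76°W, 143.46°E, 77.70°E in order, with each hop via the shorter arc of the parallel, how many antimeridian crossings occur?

Leg 1: +177.87° → -145.09°, shortest Δλ = 37.04° (east) — crosses 180°.
Leg 2: -145.09° → -94.76°, shortest Δλ = 50.33° (east) — does not cross 180°.
Leg 3: -94.76° → +143.46°, shortest Δλ = -121.78° (west) — crosses 180°.
Leg 4: +143.46° → +77.70°, shortest Δλ = -65.76° (west) — does not cross 180°.
Total crossings: 2.

2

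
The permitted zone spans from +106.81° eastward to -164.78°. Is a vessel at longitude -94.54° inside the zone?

Band width going east from +106.81° to -164.78°: ((-164.78 − 106.81) mod 360) = 88.41°.
Offset of -94.54° east of the west edge: ((-94.54 − 106.81) mod 360) = 158.65°.
158.65° > 88.41° ⇒ outside.

No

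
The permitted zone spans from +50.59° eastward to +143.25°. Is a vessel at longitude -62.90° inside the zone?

No

Band width going east from +50.59° to +143.25°: ((143.25 − 50.59) mod 360) = 92.66°.
Offset of -62.90° east of the west edge: ((-62.90 − 50.59) mod 360) = 246.51°.
246.51° > 92.66° ⇒ outside.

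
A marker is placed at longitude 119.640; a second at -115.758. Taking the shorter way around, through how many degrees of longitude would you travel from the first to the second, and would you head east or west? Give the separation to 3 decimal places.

124.602° east

Raw difference: -115.758 − 119.640 = -235.398°.
Normalise into (−180°, 180°]: -235.398° + 360° = 124.602°.
Positive ⇒ the second point lies to the east; separation 124.602°.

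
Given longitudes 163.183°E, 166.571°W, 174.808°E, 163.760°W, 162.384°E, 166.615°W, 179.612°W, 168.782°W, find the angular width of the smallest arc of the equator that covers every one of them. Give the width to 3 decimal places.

33.856°

Sort the longitudes: -179.612°, -168.782°, -166.615°, -166.571°, -163.760°, +162.384°, +163.183°, +174.808°.
Eastward gaps between consecutive values (wrapping around): 10.830°, 2.167°, 0.044°, 2.811°, 326.144°, 0.799°, 11.625°, 5.580°.
Largest gap = 326.144° ⇒ minimal covering band is its complement: 360° − 326.144° = 33.856°.
Band runs from +162.384° eastward to -163.760°, crossing the antimeridian.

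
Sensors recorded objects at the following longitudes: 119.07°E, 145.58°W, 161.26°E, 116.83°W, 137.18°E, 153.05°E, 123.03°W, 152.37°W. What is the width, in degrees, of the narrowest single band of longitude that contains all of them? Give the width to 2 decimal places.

Sort the longitudes: -152.37°, -145.58°, -123.03°, -116.83°, +119.07°, +137.18°, +153.05°, +161.26°.
Eastward gaps between consecutive values (wrapping around): 6.79°, 22.55°, 6.20°, 235.90°, 18.11°, 15.87°, 8.21°, 46.37°.
Largest gap = 235.90° ⇒ minimal covering band is its complement: 360° − 235.90° = 124.10°.
Band runs from +119.07° eastward to -116.83°, crossing the antimeridian.

124.10°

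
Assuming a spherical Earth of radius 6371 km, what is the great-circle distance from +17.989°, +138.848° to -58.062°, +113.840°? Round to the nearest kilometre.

8764 km

Δλ = 113.840 − 138.848 = -25.008°.
Δφ = -58.062 − 17.989 = -76.051°.
a = sin²(Δφ/2) + cos φ₁ · cos φ₂ · sin²(Δλ/2) = 0.403056.
c = 2·atan2(√a, √(1−a)) = 1.37567 rad → d = 6371·c ≈ 8764.41 km.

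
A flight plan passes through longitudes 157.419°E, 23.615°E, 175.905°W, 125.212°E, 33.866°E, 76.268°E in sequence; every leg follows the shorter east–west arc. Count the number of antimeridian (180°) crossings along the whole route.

Leg 1: +157.419° → +23.615°, shortest Δλ = -133.804° (west) — does not cross 180°.
Leg 2: +23.615° → -175.905°, shortest Δλ = 160.48° (east) — crosses 180°.
Leg 3: -175.905° → +125.212°, shortest Δλ = -58.883° (west) — crosses 180°.
Leg 4: +125.212° → +33.866°, shortest Δλ = -91.346° (west) — does not cross 180°.
Leg 5: +33.866° → +76.268°, shortest Δλ = 42.402° (east) — does not cross 180°.
Total crossings: 2.

2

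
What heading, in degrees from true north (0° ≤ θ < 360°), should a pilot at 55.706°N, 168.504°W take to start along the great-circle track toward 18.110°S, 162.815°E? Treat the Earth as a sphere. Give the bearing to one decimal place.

207.8°

Δλ = 162.815 − -168.504 = 331.319°; wrapped into (−180°, 180°]: -28.681°.
θ = atan2( sin Δλ · cos φ₂ , cos φ₁ · sin φ₂ − sin φ₁ · cos φ₂ · cos Δλ )
  = atan2(-0.45616, -0.86403) = -152.169° → normalised to [0°, 360°): 207.831°.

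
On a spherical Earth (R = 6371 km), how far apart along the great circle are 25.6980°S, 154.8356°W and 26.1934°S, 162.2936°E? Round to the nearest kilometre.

Δλ = 162.2936 − -154.8356 = 317.1292°; wrapped into (−180°, 180°]: -42.8708°.
Δφ = -26.1934 − -25.6980 = -0.4954°.
a = sin²(Δφ/2) + cos φ₁ · cos φ₂ · sin²(Δλ/2) = 0.108006.
c = 2·atan2(√a, √(1−a)) = 0.66973 rad → d = 6371·c ≈ 4266.86 km.

4267 km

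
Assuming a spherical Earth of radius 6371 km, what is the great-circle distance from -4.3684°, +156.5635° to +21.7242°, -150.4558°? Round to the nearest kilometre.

Δλ = -150.4558 − 156.5635 = -307.0193°; wrapped into (−180°, 180°]: 52.9807°.
Δφ = 21.7242 − -4.3684 = 26.0926°.
a = sin²(Δφ/2) + cos φ₁ · cos φ₂ · sin²(Δλ/2) = 0.235248.
c = 2·atan2(√a, √(1−a)) = 1.01278 rad → d = 6371·c ≈ 6452.43 km.

6452 km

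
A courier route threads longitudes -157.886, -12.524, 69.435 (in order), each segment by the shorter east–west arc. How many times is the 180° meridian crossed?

0

Leg 1: -157.886° → -12.524°, shortest Δλ = 145.362° (east) — does not cross 180°.
Leg 2: -12.524° → +69.435°, shortest Δλ = 81.959° (east) — does not cross 180°.
Total crossings: 0.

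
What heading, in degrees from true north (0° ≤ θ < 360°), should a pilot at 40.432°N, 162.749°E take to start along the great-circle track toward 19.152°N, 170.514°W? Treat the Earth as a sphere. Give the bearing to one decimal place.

125.0°

Δλ = -170.514 − 162.749 = -333.263°; wrapped into (−180°, 180°]: 26.737°.
θ = atan2( sin Δλ · cos φ₂ , cos φ₁ · sin φ₂ − sin φ₁ · cos φ₂ · cos Δλ )
  = atan2(0.42499, -0.29742) = 124.985° → normalised to [0°, 360°): 124.985°.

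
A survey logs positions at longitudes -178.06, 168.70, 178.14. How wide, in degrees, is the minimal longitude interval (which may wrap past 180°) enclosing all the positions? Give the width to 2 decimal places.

Sort the longitudes: -178.06°, +168.70°, +178.14°.
Eastward gaps between consecutive values (wrapping around): 346.76°, 9.44°, 3.80°.
Largest gap = 346.76° ⇒ minimal covering band is its complement: 360° − 346.76° = 13.24°.
Band runs from +168.70° eastward to -178.06°, crossing the antimeridian.

13.24°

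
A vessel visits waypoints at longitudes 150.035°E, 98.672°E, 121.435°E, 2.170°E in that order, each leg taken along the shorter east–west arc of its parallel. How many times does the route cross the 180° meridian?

Leg 1: +150.035° → +98.672°, shortest Δλ = -51.363° (west) — does not cross 180°.
Leg 2: +98.672° → +121.435°, shortest Δλ = 22.763° (east) — does not cross 180°.
Leg 3: +121.435° → +2.170°, shortest Δλ = -119.265° (west) — does not cross 180°.
Total crossings: 0.

0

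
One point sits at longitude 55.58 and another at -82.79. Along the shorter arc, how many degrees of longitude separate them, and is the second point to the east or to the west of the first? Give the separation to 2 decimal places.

Raw difference: -82.79 − 55.58 = -138.37°.
Normalise into (−180°, 180°]: -138.37° stays -138.37°.
Negative ⇒ the second point lies to the west; separation 138.37°.

138.37° west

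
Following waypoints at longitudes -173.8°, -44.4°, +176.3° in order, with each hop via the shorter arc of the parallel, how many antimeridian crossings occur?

Leg 1: -173.8° → -44.4°, shortest Δλ = 129.4° (east) — does not cross 180°.
Leg 2: -44.4° → +176.3°, shortest Δλ = -139.3° (west) — crosses 180°.
Total crossings: 1.

1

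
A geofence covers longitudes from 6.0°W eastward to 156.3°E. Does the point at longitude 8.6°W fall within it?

Band width going east from -6.0° to +156.3°: ((156.3 − -6.0) mod 360) = 162.3°.
Offset of -8.6° east of the west edge: ((-8.6 − -6.0) mod 360) = 357.4°.
357.4° > 162.3° ⇒ outside.

No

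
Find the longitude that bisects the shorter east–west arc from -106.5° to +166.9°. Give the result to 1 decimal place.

Signed shortest Δλ from -106.5° to +166.9° is -86.6°.
Midpoint longitude = -106.5° + (-86.6°)/2 = -106.5° − 43.3° = -149.8°.
(The naïve average (-106.5 + +166.9)/2 = 30.2° is on the wrong side of the globe.)

-149.8°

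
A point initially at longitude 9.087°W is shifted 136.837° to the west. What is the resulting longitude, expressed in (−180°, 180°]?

145.924°W

Start at -9.087°; shift −136.837° → -145.924°.
-145.924° already lies in (−180°, 180°].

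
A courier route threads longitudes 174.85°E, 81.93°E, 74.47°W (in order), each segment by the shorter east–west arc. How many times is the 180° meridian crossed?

0

Leg 1: +174.85° → +81.93°, shortest Δλ = -92.92° (west) — does not cross 180°.
Leg 2: +81.93° → -74.47°, shortest Δλ = -156.4° (west) — does not cross 180°.
Total crossings: 0.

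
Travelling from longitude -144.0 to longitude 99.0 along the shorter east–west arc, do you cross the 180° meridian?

Yes

Naïve |99.0 − -144.0| = 243.0° > 180°, so the shorter arc goes the other way round — across 180°.
Signed shortest Δλ = ((99.0 − -144.0 + 180) mod 360) − 180 = -117.0°.
Going west by 117.0° from -144.0° passes through 180° before reaching +99.0°.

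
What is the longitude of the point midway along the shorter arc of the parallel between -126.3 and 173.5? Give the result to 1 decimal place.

-156.4°

Signed shortest Δλ from -126.3° to +173.5° is -60.2°.
Midpoint longitude = -126.3° + (-60.2°)/2 = -126.3° − 30.1° = -156.4°.
(The naïve average (-126.3 + +173.5)/2 = 23.6° is on the wrong side of the globe.)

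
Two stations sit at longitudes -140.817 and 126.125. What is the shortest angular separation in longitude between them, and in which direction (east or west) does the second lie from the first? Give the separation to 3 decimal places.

93.058° west

Raw difference: 126.125 − -140.817 = 266.942°.
Normalise into (−180°, 180°]: 266.942° − 360° = -93.058°.
Negative ⇒ the second point lies to the west; separation 93.058°.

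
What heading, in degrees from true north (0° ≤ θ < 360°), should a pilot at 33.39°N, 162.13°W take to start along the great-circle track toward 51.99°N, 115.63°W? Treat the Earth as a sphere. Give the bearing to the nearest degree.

46°

Δλ = -115.63 − -162.13 = 46.50°.
θ = atan2( sin Δλ · cos φ₂ , cos φ₁ · sin φ₂ − sin φ₁ · cos φ₂ · cos Δλ )
  = atan2(0.44668, 0.42457) = 46.454° → normalised to [0°, 360°): 46.454°.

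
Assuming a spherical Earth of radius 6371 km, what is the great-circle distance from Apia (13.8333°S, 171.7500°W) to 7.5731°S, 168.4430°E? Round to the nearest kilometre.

2272 km

Δλ = 168.4430 − -171.7500 = 340.1930°; wrapped into (−180°, 180°]: -19.8070°.
Δφ = -7.5731 − -13.8333 = 6.2602°.
a = sin²(Δφ/2) + cos φ₁ · cos φ₂ · sin²(Δλ/2) = 0.031453.
c = 2·atan2(√a, √(1−a)) = 0.35659 rad → d = 6371·c ≈ 2271.82 km.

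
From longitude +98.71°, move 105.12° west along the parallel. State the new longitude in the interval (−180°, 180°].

Start at +98.71°; shift −105.12° → -6.41°.
-6.41° already lies in (−180°, 180°].

-6.41°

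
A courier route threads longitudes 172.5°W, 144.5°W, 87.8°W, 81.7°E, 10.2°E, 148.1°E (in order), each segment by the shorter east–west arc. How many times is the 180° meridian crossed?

Leg 1: -172.5° → -144.5°, shortest Δλ = 28.0° (east) — does not cross 180°.
Leg 2: -144.5° → -87.8°, shortest Δλ = 56.7° (east) — does not cross 180°.
Leg 3: -87.8° → +81.7°, shortest Δλ = 169.5° (east) — does not cross 180°.
Leg 4: +81.7° → +10.2°, shortest Δλ = -71.5° (west) — does not cross 180°.
Leg 5: +10.2° → +148.1°, shortest Δλ = 137.9° (east) — does not cross 180°.
Total crossings: 0.

0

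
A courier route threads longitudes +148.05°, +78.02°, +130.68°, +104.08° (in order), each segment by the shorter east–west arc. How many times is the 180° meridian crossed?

Leg 1: +148.05° → +78.02°, shortest Δλ = -70.03° (west) — does not cross 180°.
Leg 2: +78.02° → +130.68°, shortest Δλ = 52.66° (east) — does not cross 180°.
Leg 3: +130.68° → +104.08°, shortest Δλ = -26.6° (west) — does not cross 180°.
Total crossings: 0.

0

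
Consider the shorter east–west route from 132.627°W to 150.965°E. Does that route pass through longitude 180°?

Yes

Naïve |150.965 − -132.627| = 283.592° > 180°, so the shorter arc goes the other way round — across 180°.
Signed shortest Δλ = ((150.965 − -132.627 + 180) mod 360) − 180 = -76.408°.
Going west by 76.408° from -132.627° passes through 180° before reaching +150.965°.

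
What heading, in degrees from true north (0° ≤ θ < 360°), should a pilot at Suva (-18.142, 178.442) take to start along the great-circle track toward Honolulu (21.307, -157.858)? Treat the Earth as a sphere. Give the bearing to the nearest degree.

Δλ = -157.858 − 178.442 = -336.300°; wrapped into (−180°, 180°]: 23.700°.
θ = atan2( sin Δλ · cos φ₂ , cos φ₁ · sin φ₂ − sin φ₁ · cos φ₂ · cos Δλ )
  = atan2(0.37447, 0.61093) = 31.507° → normalised to [0°, 360°): 31.507°.

32°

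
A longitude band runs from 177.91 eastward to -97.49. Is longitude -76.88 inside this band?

No

Band width going east from +177.91° to -97.49°: ((-97.49 − 177.91) mod 360) = 84.60°.
Offset of -76.88° east of the west edge: ((-76.88 − 177.91) mod 360) = 105.21°.
105.21° > 84.60° ⇒ outside.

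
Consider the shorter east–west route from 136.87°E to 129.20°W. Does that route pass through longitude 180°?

Yes

Naïve |-129.20 − 136.87| = 266.07° > 180°, so the shorter arc goes the other way round — across 180°.
Signed shortest Δλ = ((-129.20 − 136.87 + 180) mod 360) − 180 = 93.93°.
Going east by 93.93° from +136.87° passes through 180° before reaching -129.20°.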